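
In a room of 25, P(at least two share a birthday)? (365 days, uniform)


P(all different) = Π(365-i)/365 for i=0..24
= 0.431300
P(match) = 1 - 0.431300 = 0.568700

P ≈ 0.5687 ≈ 56.87%


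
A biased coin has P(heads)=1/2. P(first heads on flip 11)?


Geometric: P(X=11) = (1-p)^(k-1)×p = (1/2)^10×1/2 = 1/2048

P(X=11) = 1/2048 ≈ 0.05%


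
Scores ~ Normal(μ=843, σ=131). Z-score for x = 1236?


z = (x - μ)/σ = (1236 - 843)/131 = 3.0

z = 3.0


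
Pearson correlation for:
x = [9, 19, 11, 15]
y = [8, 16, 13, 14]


n=4, Σx=54, Σy=51, Σxy=729, Σx²=788, Σy²=685
r = (4×729 - 54×51)/√((4×788 - 54²)(4×685 - 51²))
= 162/√(236×139) = 162/√32804 ≈ 162/181.1187 ≈ 0.8944

r ≈ 0.8944


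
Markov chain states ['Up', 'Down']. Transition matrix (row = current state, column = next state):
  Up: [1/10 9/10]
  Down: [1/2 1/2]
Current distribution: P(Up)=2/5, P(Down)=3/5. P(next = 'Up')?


P(next=Up) = Σᵢ P(now=i)×P(i→Up)
= 2/5×1/10 + 3/5×1/2
= 1/25 + 3/10 = 17/50

P = 17/50 ≈ 0.3400


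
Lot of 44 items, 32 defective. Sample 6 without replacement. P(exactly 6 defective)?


Hypergeometric: C(32,6)×C(12,0)/C(44,6)
= 906192×1/7059052 = 32364/252109

P(X=6) = 32364/252109 ≈ 12.84%


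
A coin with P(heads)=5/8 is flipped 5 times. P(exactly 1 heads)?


Binomial: P(X=1) = C(5,1)×p^1×(1-p)^4
= 5 × 5/8 × 81/4096 = 2025/32768

P(X=1) = 2025/32768 ≈ 6.18%


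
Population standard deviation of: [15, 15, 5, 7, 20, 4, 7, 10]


Mean = 83/8
  (15-83/8)²=1369/64
  (15-83/8)²=1369/64
  (5-83/8)²=1849/64
  (7-83/8)²=729/64
  (20-83/8)²=5929/64
  (4-83/8)²=2601/64
  (7-83/8)²=729/64
  (10-83/8)²=9/64
Σ(x-μ)² = 1823/8
σ² = (1823/8)/8 = 1823/64

σ = √(1823/64) ≈ 5.3371


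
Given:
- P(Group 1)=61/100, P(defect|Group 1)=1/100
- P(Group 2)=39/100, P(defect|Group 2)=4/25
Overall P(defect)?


P(B) = Σ P(B|Aᵢ)×P(Aᵢ)
  1/100×61/100 = 61/10000
  4/25×39/100 = 39/625
Sum = 137/2000

P(defect) = 137/2000 ≈ 6.85%


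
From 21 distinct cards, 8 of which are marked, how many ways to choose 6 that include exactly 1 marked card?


Choose 1 of the 8 marked cards and 5 of the other 13 cards:
C(8,1)×C(13,5) = 8×1287 = 10296

10296


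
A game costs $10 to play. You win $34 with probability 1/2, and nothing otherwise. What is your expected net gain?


E[gain] = (34-10)×1/2 + (-10)×1/2
= 12 - 5 = 7

Expected net gain = $7 ≈ $7.00


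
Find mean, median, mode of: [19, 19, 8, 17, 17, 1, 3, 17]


Sorted: [1, 3, 8, 17, 17, 17, 19, 19]
Mean = 101/8
Median = 17
Freq: {19: 2, 8: 1, 17: 3, 1: 1, 3: 1}
Mode: [17]

Mean=101/8, Median=17, Mode=17


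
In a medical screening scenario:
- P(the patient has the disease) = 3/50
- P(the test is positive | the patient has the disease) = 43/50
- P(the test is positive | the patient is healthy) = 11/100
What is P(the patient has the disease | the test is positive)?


Using Bayes' theorem:
P(A|B) = P(B|A)·P(A) / P(B)

P(the test is positive) = 43/50 × 3/50 + 11/100 × 47/50
= 129/2500 + 517/5000 = 31/200

P(the patient has the disease|the test is positive) = (129/2500) / (31/200) = 258/775

P(the patient has the disease|the test is positive) = 258/775 ≈ 33.29%


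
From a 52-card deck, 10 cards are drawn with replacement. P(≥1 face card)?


P(not a face card) = 40/52 = 10/13
P(none in 10 draws) = (10/13)^10 = 10000000000/137858491849
P(≥1 face card) = 1 - 10000000000/137858491849 = 127858491849/137858491849

P = 127858491849/137858491849 ≈ 92.75%


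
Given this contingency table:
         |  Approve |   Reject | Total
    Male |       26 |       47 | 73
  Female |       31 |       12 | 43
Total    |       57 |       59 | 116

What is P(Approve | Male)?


P(Approve | Male) = 26/(26+47) = 26/73

P(Approve|Male) = 26/73 ≈ 35.62%


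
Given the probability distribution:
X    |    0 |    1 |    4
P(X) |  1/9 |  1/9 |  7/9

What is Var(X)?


E[X] = 29/9
E[X²] = 113/9
Var(X) = E[X²] - (E[X])² = 113/9 - 841/81 = 176/81

Var(X) = 176/81 ≈ 2.1728


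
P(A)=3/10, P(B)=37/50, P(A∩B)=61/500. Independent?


P(A)×P(B) = 111/500
P(A∩B) = 61/500
Not equal → NOT independent

No, not independent


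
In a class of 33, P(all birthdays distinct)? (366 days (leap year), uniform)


P(all different) = Π(366-i)/366 for i=0..32
= (366/366)×(365/366)×...×(334/366)
= 0.225976

P ≈ 0.2260 ≈ 22.60%


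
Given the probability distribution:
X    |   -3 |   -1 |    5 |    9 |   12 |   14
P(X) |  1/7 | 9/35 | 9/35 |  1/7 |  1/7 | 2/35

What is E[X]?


E[X] = Σ x·P(X=x)
= (-3)×(1/7) + (-1)×(9/35) + (5)×(9/35) + (9)×(1/7) + (12)×(1/7) + (14)×(2/35)
= 22/5

E[X] = 22/5


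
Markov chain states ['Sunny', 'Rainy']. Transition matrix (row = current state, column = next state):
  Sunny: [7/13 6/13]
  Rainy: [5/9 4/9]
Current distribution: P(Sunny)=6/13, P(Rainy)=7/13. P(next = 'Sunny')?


P(next=Sunny) = Σᵢ P(now=i)×P(i→Sunny)
= 6/13×7/13 + 7/13×5/9
= 42/169 + 35/117 = 833/1521

P = 833/1521 ≈ 0.5477


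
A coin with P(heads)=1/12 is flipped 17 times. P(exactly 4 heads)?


Binomial: P(X=4) = C(17,4)×p^4×(1-p)^13
= 2380 × 1/20736 × 34522712143931/106993205379072 = 20541013725638945/554652776685109248

P(X=4) = 20541013725638945/554652776685109248 ≈ 3.70%


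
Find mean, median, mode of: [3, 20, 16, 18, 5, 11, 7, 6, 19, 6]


Sorted: [3, 5, 6, 6, 7, 11, 16, 18, 19, 20]
Mean = 111/10
Median = 9
Freq: {3: 1, 20: 1, 16: 1, 18: 1, 5: 1, 11: 1, 7: 1, 6: 2, 19: 1}
Mode: [6]

Mean=111/10, Median=9, Mode=6


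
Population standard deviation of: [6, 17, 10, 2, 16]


Mean = 51/5
  (6-51/5)²=441/25
  (17-51/5)²=1156/25
  (10-51/5)²=1/25
  (2-51/5)²=1681/25
  (16-51/5)²=841/25
Σ(x-μ)² = 824/5
σ² = (824/5)/5 = 824/25

σ = √(824/25) ≈ 5.7411


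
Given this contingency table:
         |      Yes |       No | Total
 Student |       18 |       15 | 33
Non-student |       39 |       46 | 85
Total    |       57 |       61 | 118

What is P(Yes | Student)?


P(Yes | Student) = 18/(18+15) = 18/33 = 6/11

P(Yes|Student) = 6/11 ≈ 54.55%


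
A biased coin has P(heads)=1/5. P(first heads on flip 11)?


Geometric: P(X=11) = (1-p)^(k-1)×p = (4/5)^10×1/5 = 1048576/48828125

P(X=11) = 1048576/48828125 ≈ 2.15%


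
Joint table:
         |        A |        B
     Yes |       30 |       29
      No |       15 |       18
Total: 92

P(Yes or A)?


P(Yes∨A) = P(Yes) + P(A) - P(Yes∧A)
= (59 + 45 - 30)/92 = 74/92 = 37/46

P = 37/46 ≈ 80.43%


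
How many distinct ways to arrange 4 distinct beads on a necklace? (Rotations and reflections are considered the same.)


Free circular arrangements: rotations and reflections both identified.
(n-1)!/2 = 3!/2 = 6/2 = 3

3


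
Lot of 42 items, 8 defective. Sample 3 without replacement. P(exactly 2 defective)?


Hypergeometric: C(8,2)×C(34,1)/C(42,3)
= 28×34/11480 = 17/205

P(X=2) = 17/205 ≈ 8.29%


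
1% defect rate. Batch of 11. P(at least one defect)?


P(all good) = (99/100)^11 = 8953382542587164451099/10000000000000000000000
P(≥1 defect) = 1046617457412835548901/10000000000000000000000

P = 1046617457412835548901/10000000000000000000000 ≈ 10.47%


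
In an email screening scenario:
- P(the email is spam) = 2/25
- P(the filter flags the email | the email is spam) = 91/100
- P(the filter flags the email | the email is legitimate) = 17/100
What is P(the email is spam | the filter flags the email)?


Using Bayes' theorem:
P(A|B) = P(B|A)·P(A) / P(B)

P(the filter flags the email) = 91/100 × 2/25 + 17/100 × 23/25
= 91/1250 + 391/2500 = 573/2500

P(the email is spam|the filter flags the email) = (91/1250) / (573/2500) = 182/573

P(the email is spam|the filter flags the email) = 182/573 ≈ 31.76%


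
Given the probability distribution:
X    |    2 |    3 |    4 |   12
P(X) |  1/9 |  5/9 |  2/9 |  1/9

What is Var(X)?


E[X] = 37/9
E[X²] = 25
Var(X) = E[X²] - (E[X])² = 25 - 1369/81 = 656/81

Var(X) = 656/81 ≈ 8.0988


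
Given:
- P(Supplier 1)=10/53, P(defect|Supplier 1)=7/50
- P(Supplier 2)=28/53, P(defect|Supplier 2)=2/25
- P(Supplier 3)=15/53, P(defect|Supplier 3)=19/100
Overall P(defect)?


P(B) = Σ P(B|Aᵢ)×P(Aᵢ)
  7/50×10/53 = 7/265
  2/25×28/53 = 56/1325
  19/100×15/53 = 57/1060
Sum = 649/5300

P(defect) = 649/5300 ≈ 12.25%


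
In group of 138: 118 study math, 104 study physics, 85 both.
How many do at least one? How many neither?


|A∪B| = 118+104-85 = 137
Neither = 138-137 = 1

At least one: 137; Neither: 1


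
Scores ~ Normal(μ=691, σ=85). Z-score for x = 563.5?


z = (x - μ)/σ = (563.5 - 691)/85 = -1.5

z = -1.5


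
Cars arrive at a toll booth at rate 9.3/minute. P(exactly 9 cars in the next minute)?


Poisson(λ=9.3): P(X=9) = e^(-λ)×λ^k/k!
= e^(-9.3) × 9.3^9 / 9!
≈ 9.142423148e-05 × 520411082.988 / 362880 ≈ 0.131113

P(X=9) ≈ 0.131113 ≈ 13.11%


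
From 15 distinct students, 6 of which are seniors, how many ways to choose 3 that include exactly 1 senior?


Choose 1 of the 6 seniors and 2 of the other 9 students:
C(6,1)×C(9,2) = 6×36 = 216

216


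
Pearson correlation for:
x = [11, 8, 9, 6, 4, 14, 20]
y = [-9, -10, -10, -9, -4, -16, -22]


n=7, Σx=72, Σy=-80, Σxy=-1003, Σx²=914, Σy²=1118
r = (7×(-1003) - 72×(-80))/√((7×914 - 72²)(7×1118 - (-80)²))
= -1261/√(1214×1426) = -1261/√1731164 ≈ -1261/1315.7371 ≈ -0.9584

r ≈ -0.9584


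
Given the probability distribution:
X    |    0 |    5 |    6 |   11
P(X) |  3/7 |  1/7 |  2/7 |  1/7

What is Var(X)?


E[X] = 4
E[X²] = 218/7
Var(X) = E[X²] - (E[X])² = 218/7 - 16 = 106/7

Var(X) = 106/7 ≈ 15.1429


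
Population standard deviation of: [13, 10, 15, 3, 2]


Mean = 43/5
  (13-43/5)²=484/25
  (10-43/5)²=49/25
  (15-43/5)²=1024/25
  (3-43/5)²=784/25
  (2-43/5)²=1089/25
Σ(x-μ)² = 686/5
σ² = (686/5)/5 = 686/25

σ = √(686/25) ≈ 5.2383


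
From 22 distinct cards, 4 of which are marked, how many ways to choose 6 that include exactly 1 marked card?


Choose 1 of the 4 marked cards and 5 of the other 18 cards:
C(4,1)×C(18,5) = 4×8568 = 34272

34272


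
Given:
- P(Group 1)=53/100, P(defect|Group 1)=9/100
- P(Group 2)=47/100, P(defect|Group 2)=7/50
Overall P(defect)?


P(B) = Σ P(B|Aᵢ)×P(Aᵢ)
  9/100×53/100 = 477/10000
  7/50×47/100 = 329/5000
Sum = 227/2000

P(defect) = 227/2000 ≈ 11.35%


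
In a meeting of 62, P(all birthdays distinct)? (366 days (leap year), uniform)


P(all different) = Π(366-i)/366 for i=0..61
= (366/366)×(365/366)×...×(305/366)
= 0.004156

P ≈ 0.0042 ≈ 0.42%


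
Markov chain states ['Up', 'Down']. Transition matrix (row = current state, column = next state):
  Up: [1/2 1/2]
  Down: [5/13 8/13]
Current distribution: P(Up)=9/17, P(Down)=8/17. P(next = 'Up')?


P(next=Up) = Σᵢ P(now=i)×P(i→Up)
= 9/17×1/2 + 8/17×5/13
= 9/34 + 40/221 = 197/442

P = 197/442 ≈ 0.4457


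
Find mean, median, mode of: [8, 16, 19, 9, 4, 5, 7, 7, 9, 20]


Sorted: [4, 5, 7, 7, 8, 9, 9, 16, 19, 20]
Mean = 104/10 = 52/5
Median = 17/2
Freq: {8: 1, 16: 1, 19: 1, 9: 2, 4: 1, 5: 1, 7: 2, 20: 1}
Mode: [7, 9]

Mean=52/5, Median=17/2, Mode=[7, 9]


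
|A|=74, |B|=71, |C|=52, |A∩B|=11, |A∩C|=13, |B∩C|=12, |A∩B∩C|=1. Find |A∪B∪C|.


|A∪B∪C| = 74+71+52-11-13-12+1 = 162

|A∪B∪C| = 162


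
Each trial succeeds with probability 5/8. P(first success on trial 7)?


Geometric: P(X=7) = (1-p)^(k-1)×p = (3/8)^6×5/8 = 3645/2097152

P(X=7) = 3645/2097152 ≈ 0.17%


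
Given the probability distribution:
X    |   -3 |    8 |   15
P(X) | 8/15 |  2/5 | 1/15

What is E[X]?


E[X] = Σ x·P(X=x)
= (-3)×(8/15) + (8)×(2/5) + (15)×(1/15)
= 13/5

E[X] = 13/5


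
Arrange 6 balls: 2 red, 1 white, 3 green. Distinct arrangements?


6!/(2!×1!×3!) = 60

60


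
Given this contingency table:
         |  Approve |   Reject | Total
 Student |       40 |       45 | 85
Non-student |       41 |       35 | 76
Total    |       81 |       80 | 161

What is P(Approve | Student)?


P(Approve | Student) = 40/(40+45) = 40/85 = 8/17

P(Approve|Student) = 8/17 ≈ 47.06%


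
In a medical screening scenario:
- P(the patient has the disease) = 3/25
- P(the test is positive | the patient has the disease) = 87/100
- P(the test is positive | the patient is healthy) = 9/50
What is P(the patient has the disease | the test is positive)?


Using Bayes' theorem:
P(A|B) = P(B|A)·P(A) / P(B)

P(the test is positive) = 87/100 × 3/25 + 9/50 × 22/25
= 261/2500 + 99/625 = 657/2500

P(the patient has the disease|the test is positive) = (261/2500) / (657/2500) = 29/73

P(the patient has the disease|the test is positive) = 29/73 ≈ 39.73%


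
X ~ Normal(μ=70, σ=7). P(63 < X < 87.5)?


z₁=(63-70)/7=-1.0, z₂=(87.5-70)/7=2.5
P = Φ(2.5) - Φ(-1.0) = 0.993790 - 0.158655 = 0.835135 ≈ 0.8351

P(63 < X < 87.5) ≈ 0.8351


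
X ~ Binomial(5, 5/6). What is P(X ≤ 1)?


P(X ≤ 1) = Σ P(X=i) for i=0..1
P(X=0) = 1/7776
P(X=1) = 25/7776
Sum = 13/3888

P(X ≤ 1) = 13/3888 ≈ 0.33%


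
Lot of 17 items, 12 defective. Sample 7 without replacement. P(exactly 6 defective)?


Hypergeometric: C(12,6)×C(5,1)/C(17,7)
= 924×5/19448 = 105/442

P(X=6) = 105/442 ≈ 23.76%


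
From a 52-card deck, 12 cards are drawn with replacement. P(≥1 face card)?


P(not a face card) = 40/52 = 10/13
P(none in 12 draws) = (10/13)^12 = 1000000000000/23298085122481
P(≥1 face card) = 1 - 1000000000000/23298085122481 = 22298085122481/23298085122481

P = 22298085122481/23298085122481 ≈ 95.71%


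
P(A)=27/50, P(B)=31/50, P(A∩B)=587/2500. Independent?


P(A)×P(B) = 837/2500
P(A∩B) = 587/2500
Not equal → NOT independent

No, not independent


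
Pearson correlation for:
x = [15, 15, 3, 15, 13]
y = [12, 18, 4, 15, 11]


n=5, Σx=61, Σy=60, Σxy=830, Σx²=853, Σy²=830
r = (5×830 - 61×60)/√((5×853 - 61²)(5×830 - 60²))
= 490/√(544×550) = 490/√299200 ≈ 490/546.9918 ≈ 0.8958

r ≈ 0.8958


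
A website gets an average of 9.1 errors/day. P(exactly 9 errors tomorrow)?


Poisson(λ=9.1): P(X=9) = e^(-λ)×λ^k/k!
= e^(-9.1) × 9.1^9 / 9!
≈ 0.0001116658085 × 427929800.13 / 362880 ≈ 0.131683

P(X=9) ≈ 0.131683 ≈ 13.17%


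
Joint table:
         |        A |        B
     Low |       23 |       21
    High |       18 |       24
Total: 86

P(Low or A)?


P(Low∨A) = P(Low) + P(A) - P(Low∧A)
= (44 + 41 - 23)/86 = 62/86 = 31/43

P = 31/43 ≈ 72.09%


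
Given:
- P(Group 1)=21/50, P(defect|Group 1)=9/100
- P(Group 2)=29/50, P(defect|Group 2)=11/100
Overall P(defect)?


P(B) = Σ P(B|Aᵢ)×P(Aᵢ)
  9/100×21/50 = 189/5000
  11/100×29/50 = 319/5000
Sum = 127/1250

P(defect) = 127/1250 ≈ 10.16%


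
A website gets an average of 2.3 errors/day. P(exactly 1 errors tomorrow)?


Poisson(λ=2.3): P(X=1) = e^(-λ)×λ^k/k!
= e^(-2.3) × 2.3^1 / 1!
≈ 0.1002588437 × 2.3 / 1 ≈ 0.230595

P(X=1) ≈ 0.230595 ≈ 23.06%


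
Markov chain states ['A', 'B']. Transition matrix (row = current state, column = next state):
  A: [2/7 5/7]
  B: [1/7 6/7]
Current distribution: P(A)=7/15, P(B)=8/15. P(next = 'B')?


P(next=B) = Σᵢ P(now=i)×P(i→B)
= 7/15×5/7 + 8/15×6/7
= 1/3 + 16/35 = 83/105

P = 83/105 ≈ 0.7905


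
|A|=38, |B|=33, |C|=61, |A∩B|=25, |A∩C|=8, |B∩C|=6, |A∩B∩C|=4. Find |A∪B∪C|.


|A∪B∪C| = 38+33+61-25-8-6+4 = 97

|A∪B∪C| = 97


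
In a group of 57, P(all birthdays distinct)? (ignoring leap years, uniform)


P(all different) = Π(365-i)/365 for i=0..56
= (365/365)×(364/365)×...×(309/365)
= 0.009878

P ≈ 0.0099 ≈ 0.99%


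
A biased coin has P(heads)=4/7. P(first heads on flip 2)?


Geometric: P(X=2) = (1-p)^(k-1)×p = (3/7)^1×4/7 = 12/49

P(X=2) = 12/49 ≈ 24.49%


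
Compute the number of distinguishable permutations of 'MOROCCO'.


Letters: 7, freq: {'M': 1, 'O': 3, 'R': 1, 'C': 2}
7!/(1!×3!×1!×2!) = 5040/12 = 420

420


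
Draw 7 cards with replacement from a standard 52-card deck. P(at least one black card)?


P(not a black card) = 26/52 = 1/2
P(none in 7 draws) = (1/2)^7 = 1/128
P(≥1 black card) = 1 - 1/128 = 127/128

P = 127/128 ≈ 99.22%


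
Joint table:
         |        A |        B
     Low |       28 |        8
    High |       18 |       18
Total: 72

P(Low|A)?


P(Low|A) = 28/(28+18) = 28/46 = 14/23

P = 14/23 ≈ 60.87%


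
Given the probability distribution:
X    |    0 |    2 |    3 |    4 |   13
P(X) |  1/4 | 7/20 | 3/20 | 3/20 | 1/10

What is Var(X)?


E[X] = 61/20
E[X²] = 441/20
Var(X) = E[X²] - (E[X])² = 441/20 - 3721/400 = 5099/400

Var(X) = 5099/400 ≈ 12.7475


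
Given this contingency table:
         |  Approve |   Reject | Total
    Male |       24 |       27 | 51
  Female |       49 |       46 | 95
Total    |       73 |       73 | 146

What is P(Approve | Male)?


P(Approve | Male) = 24/(24+27) = 24/51 = 8/17

P(Approve|Male) = 8/17 ≈ 47.06%


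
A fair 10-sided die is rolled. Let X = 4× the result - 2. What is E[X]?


E[die] = (1+10)/2 = 11/2
E[X] = 4×11/2 - 2 = 20

E[X] = 20


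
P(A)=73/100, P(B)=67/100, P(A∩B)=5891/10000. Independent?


P(A)×P(B) = 4891/10000
P(A∩B) = 5891/10000
Not equal → NOT independent

No, not independent


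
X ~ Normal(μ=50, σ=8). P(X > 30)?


z = (30-50)/8 = -2.5
P(X > 30) = 1 - P(Z ≤ -2.5) = 1 - 0.0062 = 0.9938

P(X > 30) ≈ 0.9938


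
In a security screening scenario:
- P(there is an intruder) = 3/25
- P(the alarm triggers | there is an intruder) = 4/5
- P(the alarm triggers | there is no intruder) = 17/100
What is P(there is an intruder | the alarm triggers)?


Using Bayes' theorem:
P(A|B) = P(B|A)·P(A) / P(B)

P(the alarm triggers) = 4/5 × 3/25 + 17/100 × 22/25
= 12/125 + 187/1250 = 307/1250

P(there is an intruder|the alarm triggers) = (12/125) / (307/1250) = 120/307

P(there is an intruder|the alarm triggers) = 120/307 ≈ 39.09%


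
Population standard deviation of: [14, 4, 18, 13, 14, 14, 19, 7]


Mean = 103/8
  (14-103/8)²=81/64
  (4-103/8)²=5041/64
  (18-103/8)²=1681/64
  (13-103/8)²=1/64
  (14-103/8)²=81/64
  (14-103/8)²=81/64
  (19-103/8)²=2401/64
  (7-103/8)²=2209/64
Σ(x-μ)² = 1447/8
σ² = (1447/8)/8 = 1447/64

σ = √(1447/64) ≈ 4.7549


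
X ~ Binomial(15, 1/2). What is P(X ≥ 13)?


P(X ≥ 13) = Σ P(X=i) for i=13..15
P(X=13) = 105/32768
P(X=14) = 15/32768
P(X=15) = 1/32768
Sum = 121/32768

P(X ≥ 13) = 121/32768 ≈ 0.37%


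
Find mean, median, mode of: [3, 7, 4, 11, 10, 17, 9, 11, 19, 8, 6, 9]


Sorted: [3, 4, 6, 7, 8, 9, 9, 10, 11, 11, 17, 19]
Mean = 114/12 = 19/2
Median = 9
Freq: {3: 1, 7: 1, 4: 1, 11: 2, 10: 1, 17: 1, 9: 2, 19: 1, 8: 1, 6: 1}
Mode: [9, 11]

Mean=19/2, Median=9, Mode=[9, 11]


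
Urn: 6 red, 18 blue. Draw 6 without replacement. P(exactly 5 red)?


Hypergeometric: C(6,5)×C(18,1)/C(24,6)
= 6×18/134596 = 27/33649

P(X=5) = 27/33649 ≈ 0.08%


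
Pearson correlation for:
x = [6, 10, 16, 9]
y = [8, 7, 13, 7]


n=4, Σx=41, Σy=35, Σxy=389, Σx²=473, Σy²=331
r = (4×389 - 41×35)/√((4×473 - 41²)(4×331 - 35²))
= 121/√(211×99) = 121/√20889 ≈ 121/144.5303 ≈ 0.8372

r ≈ 0.8372


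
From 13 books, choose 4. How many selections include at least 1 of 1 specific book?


Complement: C(13,4) - C(12,4) = 715 - 495 = 220

220


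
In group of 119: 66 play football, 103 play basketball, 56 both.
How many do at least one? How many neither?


|A∪B| = 66+103-56 = 113
Neither = 119-113 = 6

At least one: 113; Neither: 6


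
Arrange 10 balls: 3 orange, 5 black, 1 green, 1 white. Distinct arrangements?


10!/(3!×5!×1!×1!) = 5040

5040


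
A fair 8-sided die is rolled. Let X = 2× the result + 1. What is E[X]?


E[die] = (1+8)/2 = 9/2
E[X] = 2×9/2 + 1 = 10

E[X] = 10


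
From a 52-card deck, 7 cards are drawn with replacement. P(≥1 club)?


P(not a club) = 39/52 = 3/4
P(none in 7 draws) = (3/4)^7 = 2187/16384
P(≥1 club) = 1 - 2187/16384 = 14197/16384

P = 14197/16384 ≈ 86.65%


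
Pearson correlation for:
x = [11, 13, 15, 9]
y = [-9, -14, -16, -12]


n=4, Σx=48, Σy=-51, Σxy=-629, Σx²=596, Σy²=677
r = (4×(-629) - 48×(-51))/√((4×596 - 48²)(4×677 - (-51)²))
= -68/√(80×107) = -68/√8560 ≈ -68/92.5203 ≈ -0.7350

r ≈ -0.7350


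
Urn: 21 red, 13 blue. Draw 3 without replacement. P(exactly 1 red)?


Hypergeometric: C(21,1)×C(13,2)/C(34,3)
= 21×78/5984 = 819/2992

P(X=1) = 819/2992 ≈ 27.37%


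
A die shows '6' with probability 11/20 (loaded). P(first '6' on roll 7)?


Geometric: P(X=7) = (1-p)^(k-1)×p = (9/20)^6×11/20 = 5845851/1280000000

P(X=7) = 5845851/1280000000 ≈ 0.46%


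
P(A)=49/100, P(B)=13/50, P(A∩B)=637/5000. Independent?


P(A)×P(B) = 637/5000
P(A∩B) = 637/5000
Equal ✓ → Independent

Yes, independent


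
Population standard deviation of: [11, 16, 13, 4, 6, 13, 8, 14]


Mean = 85/8
  (11-85/8)²=9/64
  (16-85/8)²=1849/64
  (13-85/8)²=361/64
  (4-85/8)²=2809/64
  (6-85/8)²=1369/64
  (13-85/8)²=361/64
  (8-85/8)²=441/64
  (14-85/8)²=729/64
Σ(x-μ)² = 991/8
σ² = (991/8)/8 = 991/64

σ = √(991/64) ≈ 3.9350


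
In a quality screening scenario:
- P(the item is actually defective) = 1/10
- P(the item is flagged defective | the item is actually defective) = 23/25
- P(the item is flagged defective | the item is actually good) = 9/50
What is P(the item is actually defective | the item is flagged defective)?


Using Bayes' theorem:
P(A|B) = P(B|A)·P(A) / P(B)

P(the item is flagged defective) = 23/25 × 1/10 + 9/50 × 9/10
= 23/250 + 81/500 = 127/500

P(the item is actually defective|the item is flagged defective) = (23/250) / (127/500) = 46/127

P(the item is actually defective|the item is flagged defective) = 46/127 ≈ 36.22%


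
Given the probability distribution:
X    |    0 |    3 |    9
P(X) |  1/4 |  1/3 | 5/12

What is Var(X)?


E[X] = 19/4
E[X²] = 147/4
Var(X) = E[X²] - (E[X])² = 147/4 - 361/16 = 227/16

Var(X) = 227/16 ≈ 14.1875


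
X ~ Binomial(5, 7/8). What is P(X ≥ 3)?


P(X ≥ 3) = Σ P(X=i) for i=3..5
P(X=3) = 1715/16384
P(X=4) = 12005/32768
P(X=5) = 16807/32768
Sum = 16121/16384

P(X ≥ 3) = 16121/16384 ≈ 98.39%


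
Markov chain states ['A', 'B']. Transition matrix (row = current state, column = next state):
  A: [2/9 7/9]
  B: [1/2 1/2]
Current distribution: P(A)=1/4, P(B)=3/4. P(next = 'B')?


P(next=B) = Σᵢ P(now=i)×P(i→B)
= 1/4×7/9 + 3/4×1/2
= 7/36 + 3/8 = 41/72

P = 41/72 ≈ 0.5694


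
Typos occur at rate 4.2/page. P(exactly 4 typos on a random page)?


Poisson(λ=4.2): P(X=4) = e^(-λ)×λ^k/k!
= e^(-4.2) × 4.2^4 / 4!
≈ 0.01499557682 × 311.1696 / 24 ≈ 0.194424

P(X=4) ≈ 0.194424 ≈ 19.44%


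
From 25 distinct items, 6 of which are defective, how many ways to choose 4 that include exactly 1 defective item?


Choose 1 of the 6 defective items and 3 of the other 19 items:
C(6,1)×C(19,3) = 6×969 = 5814

5814


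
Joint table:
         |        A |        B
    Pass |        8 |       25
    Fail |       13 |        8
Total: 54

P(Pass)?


P(Pass) = (8+25)/54 = 33/54 = 11/18

P(Pass) = 11/18 ≈ 61.11%


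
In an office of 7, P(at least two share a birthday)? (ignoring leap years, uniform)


P(all different) = Π(365-i)/365 for i=0..6
= 0.943764
P(match) = 1 - 0.943764 = 0.056236

P ≈ 0.0562 ≈ 5.62%


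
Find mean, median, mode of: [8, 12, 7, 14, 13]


Sorted: [7, 8, 12, 13, 14]
Mean = 54/5
Median = 12
Freq: {8: 1, 12: 1, 7: 1, 14: 1, 13: 1}
Mode: No mode

Mean=54/5, Median=12, Mode=No mode


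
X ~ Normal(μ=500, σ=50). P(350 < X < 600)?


z₁=(350-500)/50=-3.0, z₂=(600-500)/50=2.0
P = Φ(2.0) - Φ(-3.0) = 0.977250 - 0.001350 = 0.975900 ≈ 0.9759

P(350 < X < 600) ≈ 0.9759


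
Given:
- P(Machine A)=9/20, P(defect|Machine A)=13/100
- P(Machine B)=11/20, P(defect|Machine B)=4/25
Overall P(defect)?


P(B) = Σ P(B|Aᵢ)×P(Aᵢ)
  13/100×9/20 = 117/2000
  4/25×11/20 = 11/125
Sum = 293/2000

P(defect) = 293/2000 ≈ 14.65%


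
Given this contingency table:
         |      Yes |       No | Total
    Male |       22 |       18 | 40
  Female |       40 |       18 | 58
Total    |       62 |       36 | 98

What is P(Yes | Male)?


P(Yes | Male) = 22/(22+18) = 22/40 = 11/20

P(Yes|Male) = 11/20 ≈ 55.00%


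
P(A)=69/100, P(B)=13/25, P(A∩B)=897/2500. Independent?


P(A)×P(B) = 897/2500
P(A∩B) = 897/2500
Equal ✓ → Independent

Yes, independent


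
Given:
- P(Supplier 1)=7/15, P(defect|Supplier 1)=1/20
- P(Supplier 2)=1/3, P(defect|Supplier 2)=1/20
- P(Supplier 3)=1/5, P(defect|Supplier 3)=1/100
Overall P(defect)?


P(B) = Σ P(B|Aᵢ)×P(Aᵢ)
  1/20×7/15 = 7/300
  1/20×1/3 = 1/60
  1/100×1/5 = 1/500
Sum = 21/500

P(defect) = 21/500 ≈ 4.20%


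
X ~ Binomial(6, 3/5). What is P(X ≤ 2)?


P(X ≤ 2) = Σ P(X=i) for i=0..2
P(X=0) = 64/15625
P(X=1) = 576/15625
P(X=2) = 432/3125
Sum = 112/625

P(X ≤ 2) = 112/625 ≈ 17.92%


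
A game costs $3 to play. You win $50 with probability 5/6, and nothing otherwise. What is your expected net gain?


E[gain] = (50-3)×5/6 + (-3)×1/6
= 235/6 - 1/2 = 116/3

Expected net gain = $116/3 ≈ $38.67


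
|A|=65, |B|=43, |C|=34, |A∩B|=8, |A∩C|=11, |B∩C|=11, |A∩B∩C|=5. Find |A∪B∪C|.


|A∪B∪C| = 65+43+34-8-11-11+5 = 117

|A∪B∪C| = 117


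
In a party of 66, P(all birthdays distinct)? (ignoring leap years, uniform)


P(all different) = Π(365-i)/365 for i=0..65
= (365/365)×(364/365)×...×(300/365)
= 0.001904

P ≈ 0.0019 ≈ 0.19%


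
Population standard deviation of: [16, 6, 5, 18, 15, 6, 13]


Mean = 79/7
  (16-79/7)²=1089/49
  (6-79/7)²=1369/49
  (5-79/7)²=1936/49
  (18-79/7)²=2209/49
  (15-79/7)²=676/49
  (6-79/7)²=1369/49
  (13-79/7)²=144/49
Σ(x-μ)² = 1256/7
σ² = (1256/7)/7 = 1256/49

σ = √(1256/49) ≈ 5.0629


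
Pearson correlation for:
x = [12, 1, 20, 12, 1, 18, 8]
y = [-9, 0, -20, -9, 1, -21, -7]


n=7, Σx=72, Σy=-65, Σxy=-1049, Σx²=1078, Σy²=1053
r = (7×(-1049) - 72×(-65))/√((7×1078 - 72²)(7×1053 - (-65)²))
= -2663/√(2362×3146) = -2663/√7430852 ≈ -2663/2725.9589 ≈ -0.9769

r ≈ -0.9769


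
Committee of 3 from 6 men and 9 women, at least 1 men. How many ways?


Count by #men:
  1M,2W: C(6,1)×C(9,2)=216
  2M,1W: C(6,2)×C(9,1)=135
  3M,0W: C(6,3)×C(9,0)=20
Total = 371

371


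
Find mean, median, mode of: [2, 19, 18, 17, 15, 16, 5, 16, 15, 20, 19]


Sorted: [2, 5, 15, 15, 16, 16, 17, 18, 19, 19, 20]
Mean = 162/11
Median = 16
Freq: {2: 1, 19: 2, 18: 1, 17: 1, 15: 2, 16: 2, 5: 1, 20: 1}
Mode: [15, 16, 19]

Mean=162/11, Median=16, Mode=[15, 16, 19]


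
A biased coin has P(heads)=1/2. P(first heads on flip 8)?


Geometric: P(X=8) = (1-p)^(k-1)×p = (1/2)^7×1/2 = 1/256

P(X=8) = 1/256 ≈ 0.39%


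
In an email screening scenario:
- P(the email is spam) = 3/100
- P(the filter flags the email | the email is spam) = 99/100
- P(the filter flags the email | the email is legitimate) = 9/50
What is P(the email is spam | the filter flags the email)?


Using Bayes' theorem:
P(A|B) = P(B|A)·P(A) / P(B)

P(the filter flags the email) = 99/100 × 3/100 + 9/50 × 97/100
= 297/10000 + 873/5000 = 2043/10000

P(the email is spam|the filter flags the email) = (297/10000) / (2043/10000) = 33/227

P(the email is spam|the filter flags the email) = 33/227 ≈ 14.54%


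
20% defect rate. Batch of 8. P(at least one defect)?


P(all good) = (4/5)^8 = 65536/390625
P(≥1 defect) = 325089/390625

P = 325089/390625 ≈ 83.22%


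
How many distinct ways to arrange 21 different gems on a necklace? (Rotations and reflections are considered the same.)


Free circular arrangements: rotations and reflections both identified.
(n-1)!/2 = 20!/2 = 2432902008176640000/2 = 1216451004088320000

1216451004088320000


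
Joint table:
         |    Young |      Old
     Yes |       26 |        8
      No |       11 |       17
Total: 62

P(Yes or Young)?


P(Yes∨Young) = P(Yes) + P(Young) - P(Yes∧Young)
= (34 + 37 - 26)/62 = 45/62

P = 45/62 ≈ 72.58%


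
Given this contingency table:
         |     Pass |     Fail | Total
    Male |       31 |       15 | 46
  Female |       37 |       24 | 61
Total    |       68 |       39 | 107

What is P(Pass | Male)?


P(Pass | Male) = 31/(31+15) = 31/46

P(Pass|Male) = 31/46 ≈ 67.39%


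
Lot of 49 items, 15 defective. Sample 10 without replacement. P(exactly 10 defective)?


Hypergeometric: C(15,10)×C(34,0)/C(49,10)
= 3003×1/8217822536 = 39/106724968

P(X=10) = 39/106724968 ≈ 0.00%


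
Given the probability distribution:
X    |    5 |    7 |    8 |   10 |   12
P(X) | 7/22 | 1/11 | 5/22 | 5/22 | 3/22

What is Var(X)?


E[X] = 175/22
E[X²] = 1525/22
Var(X) = E[X²] - (E[X])² = 1525/22 - 30625/484 = 2925/484

Var(X) = 2925/484 ≈ 6.0434


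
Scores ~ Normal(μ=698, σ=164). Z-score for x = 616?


z = (x - μ)/σ = (616 - 698)/164 = -0.5

z = -0.5


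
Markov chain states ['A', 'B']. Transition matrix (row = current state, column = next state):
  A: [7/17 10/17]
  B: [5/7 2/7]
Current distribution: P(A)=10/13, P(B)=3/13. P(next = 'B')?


P(next=B) = Σᵢ P(now=i)×P(i→B)
= 10/13×10/17 + 3/13×2/7
= 100/221 + 6/91 = 802/1547

P = 802/1547 ≈ 0.5184


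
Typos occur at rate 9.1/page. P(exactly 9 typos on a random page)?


Poisson(λ=9.1): P(X=9) = e^(-λ)×λ^k/k!
= e^(-9.1) × 9.1^9 / 9!
≈ 0.0001116658085 × 427929800.13 / 362880 ≈ 0.131683

P(X=9) ≈ 0.131683 ≈ 13.17%


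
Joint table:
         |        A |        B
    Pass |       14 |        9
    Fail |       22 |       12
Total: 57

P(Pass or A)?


P(Pass∨A) = P(Pass) + P(A) - P(Pass∧A)
= (23 + 36 - 14)/57 = 45/57 = 15/19

P = 15/19 ≈ 78.95%


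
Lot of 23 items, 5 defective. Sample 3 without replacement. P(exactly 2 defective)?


Hypergeometric: C(5,2)×C(18,1)/C(23,3)
= 10×18/1771 = 180/1771

P(X=2) = 180/1771 ≈ 10.16%


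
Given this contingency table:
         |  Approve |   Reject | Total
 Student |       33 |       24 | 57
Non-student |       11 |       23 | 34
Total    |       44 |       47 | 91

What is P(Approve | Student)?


P(Approve | Student) = 33/(33+24) = 33/57 = 11/19

P(Approve|Student) = 11/19 ≈ 57.89%


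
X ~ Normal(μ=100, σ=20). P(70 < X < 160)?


z₁=(70-100)/20=-1.5, z₂=(160-100)/20=3.0
P = Φ(3.0) - Φ(-1.5) = 0.998650 - 0.066807 = 0.931843 ≈ 0.9318

P(70 < X < 160) ≈ 0.9318


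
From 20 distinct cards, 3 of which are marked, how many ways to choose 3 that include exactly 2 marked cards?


Choose 2 of the 3 marked cards and 1 of the other 17 cards:
C(3,2)×C(17,1) = 3×17 = 51

51


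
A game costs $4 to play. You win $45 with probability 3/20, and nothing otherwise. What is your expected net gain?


E[gain] = (45-4)×3/20 + (-4)×17/20
= 123/20 - 17/5 = 11/4

Expected net gain = $11/4 ≈ $2.75


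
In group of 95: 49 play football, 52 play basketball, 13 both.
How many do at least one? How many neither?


|A∪B| = 49+52-13 = 88
Neither = 95-88 = 7

At least one: 88; Neither: 7


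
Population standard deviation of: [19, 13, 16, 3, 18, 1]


Mean = 70/6 = 35/3
  (19-35/3)²=484/9
  (13-35/3)²=16/9
  (16-35/3)²=169/9
  (3-35/3)²=676/9
  (18-35/3)²=361/9
  (1-35/3)²=1024/9
Σ(x-μ)² = 910/3
σ² = (910/3)/6 = 455/9

σ = √(455/9) ≈ 7.1102


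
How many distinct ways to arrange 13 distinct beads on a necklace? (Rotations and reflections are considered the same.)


Free circular arrangements: rotations and reflections both identified.
(n-1)!/2 = 12!/2 = 479001600/2 = 239500800

239500800


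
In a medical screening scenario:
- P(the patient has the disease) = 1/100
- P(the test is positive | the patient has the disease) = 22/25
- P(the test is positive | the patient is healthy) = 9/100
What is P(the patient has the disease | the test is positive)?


Using Bayes' theorem:
P(A|B) = P(B|A)·P(A) / P(B)

P(the test is positive) = 22/25 × 1/100 + 9/100 × 99/100
= 11/1250 + 891/10000 = 979/10000

P(the patient has the disease|the test is positive) = (11/1250) / (979/10000) = 8/89

P(the patient has the disease|the test is positive) = 8/89 ≈ 8.99%


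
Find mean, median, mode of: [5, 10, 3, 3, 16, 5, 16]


Sorted: [3, 3, 5, 5, 10, 16, 16]
Mean = 58/7
Median = 5
Freq: {5: 2, 10: 1, 3: 2, 16: 2}
Mode: [3, 5, 16]

Mean=58/7, Median=5, Mode=[3, 5, 16]


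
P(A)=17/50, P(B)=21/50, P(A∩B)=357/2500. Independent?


P(A)×P(B) = 357/2500
P(A∩B) = 357/2500
Equal ✓ → Independent

Yes, independent


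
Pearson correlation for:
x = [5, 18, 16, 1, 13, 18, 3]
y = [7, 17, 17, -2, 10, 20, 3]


n=7, Σx=74, Σy=72, Σxy=1110, Σx²=1108, Σy²=1140
r = (7×1110 - 74×72)/√((7×1108 - 74²)(7×1140 - 72²))
= 2442/√(2280×2796) = 2442/√6374880 ≈ 2442/2524.8525 ≈ 0.9672

r ≈ 0.9672


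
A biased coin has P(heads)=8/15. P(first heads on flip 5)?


Geometric: P(X=5) = (1-p)^(k-1)×p = (7/15)^4×8/15 = 19208/759375

P(X=5) = 19208/759375 ≈ 2.53%


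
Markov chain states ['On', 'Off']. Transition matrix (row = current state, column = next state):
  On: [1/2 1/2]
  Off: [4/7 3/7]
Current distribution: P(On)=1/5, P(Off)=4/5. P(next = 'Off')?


P(next=Off) = Σᵢ P(now=i)×P(i→Off)
= 1/5×1/2 + 4/5×3/7
= 1/10 + 12/35 = 31/70

P = 31/70 ≈ 0.4429


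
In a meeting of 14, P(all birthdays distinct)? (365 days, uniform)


P(all different) = Π(365-i)/365 for i=0..13
= (365/365)×(364/365)×...×(352/365)
= 0.776897

P ≈ 0.7769 ≈ 77.69%


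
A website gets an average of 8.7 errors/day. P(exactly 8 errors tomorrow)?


Poisson(λ=8.7): P(X=8) = e^(-λ)×λ^k/k!
= e^(-8.7) × 8.7^8 / 8!
≈ 0.000166585811 × 32821167.1544 / 40320 ≈ 0.135604

P(X=8) ≈ 0.135604 ≈ 13.56%


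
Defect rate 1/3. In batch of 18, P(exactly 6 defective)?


Binomial: P(X=6) = C(18,6)×p^6×(1-p)^12
= 18564 × 1/729 × 4096/531441 = 25346048/129140163

P(X=6) = 25346048/129140163 ≈ 19.63%


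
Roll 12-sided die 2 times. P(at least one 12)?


P(no 12)^2 = (11/12)^2 = 121/144
P(≥1) = 1 - 121/144 = 23/144

P = 23/144 ≈ 15.97%


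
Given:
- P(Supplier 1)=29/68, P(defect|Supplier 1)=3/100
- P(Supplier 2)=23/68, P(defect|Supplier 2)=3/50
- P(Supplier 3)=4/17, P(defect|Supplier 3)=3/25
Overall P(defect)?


P(B) = Σ P(B|Aᵢ)×P(Aᵢ)
  3/100×29/68 = 87/6800
  3/50×23/68 = 69/3400
  3/25×4/17 = 12/425
Sum = 417/6800

P(defect) = 417/6800 ≈ 6.13%


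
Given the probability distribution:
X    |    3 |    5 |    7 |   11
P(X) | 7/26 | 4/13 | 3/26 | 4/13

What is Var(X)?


E[X] = 85/13
E[X²] = 53
Var(X) = E[X²] - (E[X])² = 53 - 7225/169 = 1732/169

Var(X) = 1732/169 ≈ 10.2485


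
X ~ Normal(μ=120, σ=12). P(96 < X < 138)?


z₁=(96-120)/12=-2.0, z₂=(138-120)/12=1.5
P = Φ(1.5) - Φ(-2.0) = 0.933193 - 0.022750 = 0.910443 ≈ 0.9104

P(96 < X < 138) ≈ 0.9104


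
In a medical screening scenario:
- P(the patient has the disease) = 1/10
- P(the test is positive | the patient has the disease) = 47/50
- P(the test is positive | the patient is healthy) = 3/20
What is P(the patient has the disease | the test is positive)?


Using Bayes' theorem:
P(A|B) = P(B|A)·P(A) / P(B)

P(the test is positive) = 47/50 × 1/10 + 3/20 × 9/10
= 47/500 + 27/200 = 229/1000

P(the patient has the disease|the test is positive) = (47/500) / (229/1000) = 94/229

P(the patient has the disease|the test is positive) = 94/229 ≈ 41.05%


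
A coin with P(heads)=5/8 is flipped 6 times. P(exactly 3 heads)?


Binomial: P(X=3) = C(6,3)×p^3×(1-p)^3
= 20 × 125/512 × 27/512 = 16875/65536

P(X=3) = 16875/65536 ≈ 25.75%


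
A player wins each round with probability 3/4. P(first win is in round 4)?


Geometric: P(X=4) = (1-p)^(k-1)×p = (1/4)^3×3/4 = 3/256

P(X=4) = 3/256 ≈ 1.17%


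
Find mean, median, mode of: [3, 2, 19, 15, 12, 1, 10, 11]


Sorted: [1, 2, 3, 10, 11, 12, 15, 19]
Mean = 73/8
Median = 21/2
Freq: {3: 1, 2: 1, 19: 1, 15: 1, 12: 1, 1: 1, 10: 1, 11: 1}
Mode: No mode

Mean=73/8, Median=21/2, Mode=No mode


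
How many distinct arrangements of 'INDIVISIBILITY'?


Letters: 14, freq: {'I': 6, 'N': 1, 'D': 1, 'V': 1, 'S': 1, 'B': 1, 'L': 1, 'T': 1, 'Y': 1}
14!/(6!×1!×1!×1!×1!×1!×1!×1!×1!) = 87178291200/720 = 121080960

121080960


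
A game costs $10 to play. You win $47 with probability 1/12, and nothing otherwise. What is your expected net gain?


E[gain] = (47-10)×1/12 + (-10)×11/12
= 37/12 - 55/6 = -73/12

Expected net gain = $-73/12 ≈ $-6.08


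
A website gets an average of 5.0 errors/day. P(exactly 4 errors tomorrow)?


Poisson(λ=5.0): P(X=4) = e^(-λ)×λ^k/k!
= e^(-5.0) × 5.0^4 / 4!
≈ 0.006737946999 × 625 / 24 ≈ 0.175467

P(X=4) ≈ 0.175467 ≈ 17.55%


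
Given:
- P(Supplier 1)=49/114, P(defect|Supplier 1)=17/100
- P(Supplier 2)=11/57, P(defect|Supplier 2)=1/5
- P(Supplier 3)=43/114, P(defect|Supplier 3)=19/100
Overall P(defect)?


P(B) = Σ P(B|Aᵢ)×P(Aᵢ)
  17/100×49/114 = 833/11400
  1/5×11/57 = 11/285
  19/100×43/114 = 43/600
Sum = 11/60

P(defect) = 11/60 ≈ 18.33%


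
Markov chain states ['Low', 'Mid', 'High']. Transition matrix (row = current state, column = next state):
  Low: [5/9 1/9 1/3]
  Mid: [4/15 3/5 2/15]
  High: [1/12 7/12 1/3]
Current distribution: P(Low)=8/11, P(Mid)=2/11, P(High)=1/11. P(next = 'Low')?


P(next=Low) = Σᵢ P(now=i)×P(i→Low)
= 8/11×5/9 + 2/11×4/15 + 1/11×1/12
= 40/99 + 8/165 + 1/132 = 911/1980

P = 911/1980 ≈ 0.4601


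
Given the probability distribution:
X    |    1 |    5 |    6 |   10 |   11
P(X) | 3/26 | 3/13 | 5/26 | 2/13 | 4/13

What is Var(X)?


E[X] = 191/26
E[X²] = 1701/26
Var(X) = E[X²] - (E[X])² = 1701/26 - 36481/676 = 7745/676

Var(X) = 7745/676 ≈ 11.4571


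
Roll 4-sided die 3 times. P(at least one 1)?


P(no 1)^3 = (3/4)^3 = 27/64
P(≥1) = 1 - 27/64 = 37/64

P = 37/64 ≈ 57.81%


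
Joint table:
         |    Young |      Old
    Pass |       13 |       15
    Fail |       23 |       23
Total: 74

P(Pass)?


P(Pass) = (13+15)/74 = 28/74 = 14/37

P(Pass) = 14/37 ≈ 37.84%


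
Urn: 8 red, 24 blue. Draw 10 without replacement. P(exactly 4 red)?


Hypergeometric: C(8,4)×C(24,6)/C(32,10)
= 70×134596/64512240 = 10241/70122

P(X=4) = 10241/70122 ≈ 14.60%


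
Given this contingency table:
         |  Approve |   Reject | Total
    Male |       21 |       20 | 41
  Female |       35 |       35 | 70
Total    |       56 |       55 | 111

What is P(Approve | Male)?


P(Approve | Male) = 21/(21+20) = 21/41

P(Approve|Male) = 21/41 ≈ 51.22%


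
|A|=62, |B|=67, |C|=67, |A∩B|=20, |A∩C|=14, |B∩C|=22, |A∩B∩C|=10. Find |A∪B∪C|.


|A∪B∪C| = 62+67+67-20-14-22+10 = 150

|A∪B∪C| = 150


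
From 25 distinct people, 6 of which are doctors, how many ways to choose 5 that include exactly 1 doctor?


Choose 1 of the 6 doctors and 4 of the other 19 people:
C(6,1)×C(19,4) = 6×3876 = 23256

23256


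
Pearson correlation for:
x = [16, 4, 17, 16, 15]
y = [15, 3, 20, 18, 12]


n=5, Σx=68, Σy=68, Σxy=1060, Σx²=1042, Σy²=1102
r = (5×1060 - 68×68)/√((5×1042 - 68²)(5×1102 - 68²))
= 676/√(586×886) = 676/√519196 ≈ 676/720.5526 ≈ 0.9382

r ≈ 0.9382


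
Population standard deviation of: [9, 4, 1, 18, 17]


Mean = 49/5
  (9-49/5)²=16/25
  (4-49/5)²=841/25
  (1-49/5)²=1936/25
  (18-49/5)²=1681/25
  (17-49/5)²=1296/25
Σ(x-μ)² = 1154/5
σ² = (1154/5)/5 = 1154/25

σ = √(1154/25) ≈ 6.7941


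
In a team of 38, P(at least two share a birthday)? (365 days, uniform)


P(all different) = Π(365-i)/365 for i=0..37
= 0.135932
P(match) = 1 - 0.135932 = 0.864068

P ≈ 0.8641 ≈ 86.41%
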